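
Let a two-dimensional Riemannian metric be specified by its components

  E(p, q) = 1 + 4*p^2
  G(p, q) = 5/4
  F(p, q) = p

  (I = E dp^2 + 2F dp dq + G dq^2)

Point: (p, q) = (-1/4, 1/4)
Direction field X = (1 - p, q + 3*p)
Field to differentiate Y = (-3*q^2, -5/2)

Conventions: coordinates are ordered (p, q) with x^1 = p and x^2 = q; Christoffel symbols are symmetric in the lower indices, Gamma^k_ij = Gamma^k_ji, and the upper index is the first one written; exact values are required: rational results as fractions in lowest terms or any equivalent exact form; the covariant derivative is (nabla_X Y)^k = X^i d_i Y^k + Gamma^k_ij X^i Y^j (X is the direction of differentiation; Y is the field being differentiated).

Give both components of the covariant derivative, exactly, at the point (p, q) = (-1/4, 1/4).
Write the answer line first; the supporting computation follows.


Answer: (nabla_X Y)^p = 29/32, (nabla_X Y)^q = -5/32

E = 5/4, F = -1/4, G = 5/4 at the point
E_p = -2, E_q = 0, F_p = 1, F_q = 0, G_p = 0, G_q = 0
EG - F^2 = 3/2;  g^inv = (2/3) * [[5/4, 1/4], [1/4, 5/4]]
first-kind symbols [ij,l] = (1/2)(d_i g_jl + d_j g_il - d_l g_ij): [pp,p] = E_p/2 = -1, [pp,q] = F_p - E_q/2 = 1, [pq,p] = E_q/2 = 0, [pq,q] = G_p/2 = 0, [qq,p] = F_q - G_p/2 = 0, [qq,q] = G_q/2 = 0
Gamma^p_ij = (G*[ij,p] - F*[ij,q])/(EG - F^2), Gamma^q_ij = (E*[ij,q] - F*[ij,p])/(EG - F^2)
Gamma_ppp = -2/3, Gamma_ppq = 0, Gamma_pqq = 0, Gamma_qpp = 2/3, Gamma_qpq = 0, Gamma_qqq = 0
X = (5/4, -1/2), Y = (-3/16, -5/2) at the point


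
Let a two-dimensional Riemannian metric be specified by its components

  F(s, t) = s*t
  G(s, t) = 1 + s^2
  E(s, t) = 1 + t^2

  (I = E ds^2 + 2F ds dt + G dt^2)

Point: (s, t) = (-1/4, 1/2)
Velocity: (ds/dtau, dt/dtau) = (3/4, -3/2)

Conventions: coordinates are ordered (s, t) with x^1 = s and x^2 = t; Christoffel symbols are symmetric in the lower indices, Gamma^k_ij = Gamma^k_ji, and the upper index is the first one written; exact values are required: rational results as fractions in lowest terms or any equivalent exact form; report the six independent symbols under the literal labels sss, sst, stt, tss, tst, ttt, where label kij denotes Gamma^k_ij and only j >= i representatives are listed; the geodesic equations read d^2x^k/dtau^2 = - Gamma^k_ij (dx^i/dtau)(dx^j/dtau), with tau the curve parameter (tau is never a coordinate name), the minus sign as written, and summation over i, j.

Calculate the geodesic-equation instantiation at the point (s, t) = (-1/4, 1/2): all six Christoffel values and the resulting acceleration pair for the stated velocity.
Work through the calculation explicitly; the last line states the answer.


E = 5/4, F = -1/8, G = 17/16 at the point
E_s = 0, E_t = 1, F_s = 1/2, F_t = -1/4, G_s = -1/2, G_t = 0
EG - F^2 = 21/16;  g^inv = (16/21) * [[17/16, 1/8], [1/8, 5/4]]
first-kind symbols [ij,l] = (1/2)(d_i g_jl + d_j g_il - d_l g_ij): [ss,s] = E_s/2 = 0, [ss,t] = F_s - E_t/2 = 0, [st,s] = E_t/2 = 1/2, [st,t] = G_s/2 = -1/4, [tt,s] = F_t - G_s/2 = 0, [tt,t] = G_t/2 = 0
Gamma^s_ij = (G*[ij,s] - F*[ij,t])/(EG - F^2), Gamma^t_ij = (E*[ij,t] - F*[ij,s])/(EG - F^2)
Gamma_sss = 0, Gamma_sst = 8/21, Gamma_stt = 0, Gamma_tss = 0, Gamma_tst = -4/21, Gamma_ttt = 0
d^2s/dtau^2 = -(Gamma_sss*(3/4)^2 + 2*Gamma_sst*(3/4)*(-3/2) + Gamma_stt*(-3/2)^2) = 6/7
d^2t/dtau^2 = -(Gamma_tss*(3/4)^2 + 2*Gamma_tst*(3/4)*(-3/2) + Gamma_ttt*(-3/2)^2) = -3/7

Answer: Gamma_sss = 0, Gamma_sst = 8/21, Gamma_stt = 0, Gamma_tss = 0, Gamma_tst = -4/21, Gamma_ttt = 0; accelerations (d^2s/dtau^2, d^2t/dtau^2) = (6/7, -3/7)


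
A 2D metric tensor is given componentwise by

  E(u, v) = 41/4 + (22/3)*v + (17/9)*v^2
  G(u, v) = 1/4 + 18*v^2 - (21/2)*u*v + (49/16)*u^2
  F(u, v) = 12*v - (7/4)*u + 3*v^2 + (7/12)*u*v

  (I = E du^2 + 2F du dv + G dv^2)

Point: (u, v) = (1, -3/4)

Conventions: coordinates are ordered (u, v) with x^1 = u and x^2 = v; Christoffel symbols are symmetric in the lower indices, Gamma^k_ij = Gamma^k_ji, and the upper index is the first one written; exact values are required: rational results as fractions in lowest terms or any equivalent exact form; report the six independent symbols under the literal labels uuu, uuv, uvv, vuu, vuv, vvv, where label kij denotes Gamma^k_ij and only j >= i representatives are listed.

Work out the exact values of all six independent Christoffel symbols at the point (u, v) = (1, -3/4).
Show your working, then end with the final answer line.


E = 93/16, F = -19/2, G = 341/16 at the point
E_u = 0, E_v = 9/2, F_u = -35/16, F_v = 97/12, G_u = 14, G_v = -75/2
EG - F^2 = 8609/256;  g^inv = (256/8609) * [[341/16, 19/2], [19/2, 93/16]]
first-kind symbols [ij,l] = (1/2)(d_i g_jl + d_j g_il - d_l g_ij): [uu,u] = E_u/2 = 0, [uu,v] = F_u - E_v/2 = -71/16, [uv,u] = E_v/2 = 9/4, [uv,v] = G_u/2 = 7, [vv,u] = F_v - G_u/2 = 13/12, [vv,v] = G_v/2 = -75/4
Gamma^u_ij = (G*[ij,u] - F*[ij,v])/(EG - F^2), Gamma^v_ij = (E*[ij,v] - F*[ij,u])/(EG - F^2)

Answer: Gamma_uuu = -10792/8609, Gamma_uuv = 29300/8609, Gamma_uvv = -119068/25827, Gamma_vuu = -6603/8609, Gamma_vuv = 15888/8609, Gamma_vvv = -75796/25827


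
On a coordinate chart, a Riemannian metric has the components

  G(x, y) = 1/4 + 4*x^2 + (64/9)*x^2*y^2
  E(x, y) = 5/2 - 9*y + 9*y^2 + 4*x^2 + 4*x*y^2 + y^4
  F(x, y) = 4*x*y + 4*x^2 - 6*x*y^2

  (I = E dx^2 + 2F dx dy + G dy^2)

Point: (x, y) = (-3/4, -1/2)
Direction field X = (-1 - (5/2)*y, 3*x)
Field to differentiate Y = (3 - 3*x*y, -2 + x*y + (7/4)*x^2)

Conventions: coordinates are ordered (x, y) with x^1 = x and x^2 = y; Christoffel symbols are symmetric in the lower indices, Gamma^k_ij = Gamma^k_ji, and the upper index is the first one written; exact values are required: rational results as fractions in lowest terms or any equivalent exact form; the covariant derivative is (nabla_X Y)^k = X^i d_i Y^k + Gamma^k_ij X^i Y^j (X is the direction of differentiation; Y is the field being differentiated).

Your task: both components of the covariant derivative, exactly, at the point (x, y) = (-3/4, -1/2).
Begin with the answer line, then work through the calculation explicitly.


Answer: (nabla_X Y)^x = -5343/1802, (nabla_X Y)^y = 993173/345984

E = 173/16, F = 39/8, G = 7/2 at the point
E_x = -5, E_y = -31/2, F_x = -19/2, F_y = -15/2, G_x = -26/3, G_y = -4
EG - F^2 = 901/64;  g^inv = (64/901) * [[7/2, -39/8], [-39/8, 173/16]]
first-kind symbols [ij,l] = (1/2)(d_i g_jl + d_j g_il - d_l g_ij): [xx,x] = E_x/2 = -5/2, [xx,y] = F_x - E_y/2 = -7/4, [xy,x] = E_y/2 = -31/4, [xy,y] = G_x/2 = -13/3, [yy,x] = F_y - G_x/2 = -19/6, [yy,y] = G_y/2 = -2
Gamma^x_ij = (G*[ij,x] - F*[ij,y])/(EG - F^2), Gamma^y_ij = (E*[ij,y] - F*[ij,x])/(EG - F^2)
Gamma_xxx = -14/901, Gamma_xxy = -384/901, Gamma_xyy = -256/2703, Gamma_yxx = -431/901, Gamma_yxy = -1742/2703, Gamma_yyy = -396/901
X = (1/4, -9/4), Y = (15/8, -41/64) at the point


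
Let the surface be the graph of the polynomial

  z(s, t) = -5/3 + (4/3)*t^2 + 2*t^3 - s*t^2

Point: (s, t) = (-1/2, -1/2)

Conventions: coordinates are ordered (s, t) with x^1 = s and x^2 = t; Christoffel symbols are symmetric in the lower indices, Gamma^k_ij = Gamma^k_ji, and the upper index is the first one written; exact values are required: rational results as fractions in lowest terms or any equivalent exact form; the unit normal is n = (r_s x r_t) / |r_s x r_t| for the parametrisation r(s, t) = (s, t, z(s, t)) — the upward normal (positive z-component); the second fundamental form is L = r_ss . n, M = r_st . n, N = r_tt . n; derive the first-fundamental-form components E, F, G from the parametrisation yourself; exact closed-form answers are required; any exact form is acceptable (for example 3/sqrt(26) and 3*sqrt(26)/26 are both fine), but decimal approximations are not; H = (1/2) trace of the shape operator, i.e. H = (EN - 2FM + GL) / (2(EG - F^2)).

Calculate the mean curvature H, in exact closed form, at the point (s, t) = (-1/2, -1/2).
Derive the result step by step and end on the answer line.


z_s = -1/4, z_t = -1/3, z_ss = 0, z_st = 1, z_tt = -7/3
E = 17/16, F = 1/12, G = 10/9; answer radicand W^2 = 169/144
unnormalised second-form numerators: l = 0, m = 1, n = -7/3; L = l/sqrt(169/144), and similarly M = m/sqrt(W^2), N = n/sqrt(W^2)
H = (E*n - 2*F*m + G*l) / (2*(EG - F^2)*sqrt(W^2)); E*n - 2*F*m + G*l = -127/48, EG - F^2 = 169/144, so H = (-381/338)/sqrt(169/144)

Answer: H = -2286/2197


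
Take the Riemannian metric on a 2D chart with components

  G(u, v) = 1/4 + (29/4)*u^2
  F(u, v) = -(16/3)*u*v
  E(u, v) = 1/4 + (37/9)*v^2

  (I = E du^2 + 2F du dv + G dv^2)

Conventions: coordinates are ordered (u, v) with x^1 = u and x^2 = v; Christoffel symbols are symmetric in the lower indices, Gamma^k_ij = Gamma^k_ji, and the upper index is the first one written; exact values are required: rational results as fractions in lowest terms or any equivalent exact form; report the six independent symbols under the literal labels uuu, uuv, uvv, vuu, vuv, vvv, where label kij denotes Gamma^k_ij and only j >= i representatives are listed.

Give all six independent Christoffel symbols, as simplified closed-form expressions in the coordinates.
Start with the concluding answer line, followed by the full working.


Answer: Gamma_uuu = -21760*u*v^2/(588*u^2*v^2 + 783*u^2 + 444*v^2 + 27), Gamma_uuv = (9860*u^2*v + 148*v)/(196*u^2*v^2 + 261*u^2 + 148*v^2 + 9), Gamma_uvv = (-13137*u^3 - 453*u)/(196*u^2*v^2 + 261*u^2 + 148*v^2 + 9), Gamma_vuu = (-50320*v^3 - 3060*v)/(1764*u^2*v^2 + 2349*u^2 + 1332*v^2 + 81), Gamma_vuv = (22348*u*v^2 + 783*u)/(588*u^2*v^2 + 783*u^2 + 444*v^2 + 27), Gamma_vvv = -9664*u^2*v/(196*u^2*v^2 + 261*u^2 + 148*v^2 + 9)

E = 1/4 + (37/9)*v^2; F = -(16/3)*u*v; G = 1/4 + (29/4)*u^2
Gamma^k_ij = (1/2) g^{kl} (d_i g_jl + d_j g_il - d_l g_ij), with g^inv = (1/(EG-F^2)) [[G, -F], [-F, E]]
first partials: E_u = 0, E_v = (74/9)*v, F_u = -(16/3)*v, F_v = -(16/3)*u, G_u = (29/2)*u, G_v = 0
D = EG - F^2 = 1/16 + (37/36)*v^2 + (29/16)*u^2 + (49/36)*u^2*v^2
expanded: Gamma^u_uu = (G E_u - 2F F_u + F E_v)/(2D), Gamma^u_uv = (G E_v - F G_u)/(2D), Gamma^u_vv = (2G F_v - G G_u - F G_v)/(2D), Gamma^v_uu = (2E F_u - E E_v - F E_u)/(2D), Gamma^v_uv = (E G_u - F E_v)/(2D), Gamma^v_vv = (E G_v - 2F F_v + F G_u)/(2D); substitute and cancel common factors


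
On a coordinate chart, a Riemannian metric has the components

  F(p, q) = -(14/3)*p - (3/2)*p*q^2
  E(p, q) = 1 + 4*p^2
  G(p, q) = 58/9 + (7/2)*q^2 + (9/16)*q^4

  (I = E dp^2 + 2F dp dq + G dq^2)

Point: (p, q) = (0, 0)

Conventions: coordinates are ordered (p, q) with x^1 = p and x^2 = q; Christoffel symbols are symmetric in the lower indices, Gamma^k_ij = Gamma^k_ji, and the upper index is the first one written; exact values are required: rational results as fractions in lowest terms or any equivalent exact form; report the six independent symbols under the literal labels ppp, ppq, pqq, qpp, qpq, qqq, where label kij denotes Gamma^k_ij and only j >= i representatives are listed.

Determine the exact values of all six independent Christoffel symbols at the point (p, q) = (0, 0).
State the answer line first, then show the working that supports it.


Answer: Gamma_ppp = 0, Gamma_ppq = 0, Gamma_pqq = 0, Gamma_qpp = -21/29, Gamma_qpq = 0, Gamma_qqq = 0

E = 1, F = 0, G = 58/9 at the point
E_p = 0, E_q = 0, F_p = -14/3, F_q = 0, G_p = 0, G_q = 0
EG - F^2 = 58/9;  g^inv = (9/58) * [[58/9, 0], [0, 1]]
first-kind symbols [ij,l] = (1/2)(d_i g_jl + d_j g_il - d_l g_ij): [pp,p] = E_p/2 = 0, [pp,q] = F_p - E_q/2 = -14/3, [pq,p] = E_q/2 = 0, [pq,q] = G_p/2 = 0, [qq,p] = F_q - G_p/2 = 0, [qq,q] = G_q/2 = 0
Gamma^p_ij = (G*[ij,p] - F*[ij,q])/(EG - F^2), Gamma^q_ij = (E*[ij,q] - F*[ij,p])/(EG - F^2)


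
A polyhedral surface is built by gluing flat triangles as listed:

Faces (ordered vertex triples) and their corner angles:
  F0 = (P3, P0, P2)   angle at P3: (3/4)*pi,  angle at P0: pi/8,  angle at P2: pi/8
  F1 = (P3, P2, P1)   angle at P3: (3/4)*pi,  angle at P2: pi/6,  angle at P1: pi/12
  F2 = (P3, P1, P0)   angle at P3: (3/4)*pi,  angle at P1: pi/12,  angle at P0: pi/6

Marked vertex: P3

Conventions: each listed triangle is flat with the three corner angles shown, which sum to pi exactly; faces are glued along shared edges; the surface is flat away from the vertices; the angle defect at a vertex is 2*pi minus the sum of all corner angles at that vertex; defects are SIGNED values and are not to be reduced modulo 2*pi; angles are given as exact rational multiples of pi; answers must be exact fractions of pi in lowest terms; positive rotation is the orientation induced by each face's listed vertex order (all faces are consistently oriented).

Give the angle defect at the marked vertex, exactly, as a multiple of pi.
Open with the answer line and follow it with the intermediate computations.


Answer: defect(P3) = -pi/4

Sum of corner angles at P3: (9/4)*pi
defect = 2*pi - (9/4)*pi


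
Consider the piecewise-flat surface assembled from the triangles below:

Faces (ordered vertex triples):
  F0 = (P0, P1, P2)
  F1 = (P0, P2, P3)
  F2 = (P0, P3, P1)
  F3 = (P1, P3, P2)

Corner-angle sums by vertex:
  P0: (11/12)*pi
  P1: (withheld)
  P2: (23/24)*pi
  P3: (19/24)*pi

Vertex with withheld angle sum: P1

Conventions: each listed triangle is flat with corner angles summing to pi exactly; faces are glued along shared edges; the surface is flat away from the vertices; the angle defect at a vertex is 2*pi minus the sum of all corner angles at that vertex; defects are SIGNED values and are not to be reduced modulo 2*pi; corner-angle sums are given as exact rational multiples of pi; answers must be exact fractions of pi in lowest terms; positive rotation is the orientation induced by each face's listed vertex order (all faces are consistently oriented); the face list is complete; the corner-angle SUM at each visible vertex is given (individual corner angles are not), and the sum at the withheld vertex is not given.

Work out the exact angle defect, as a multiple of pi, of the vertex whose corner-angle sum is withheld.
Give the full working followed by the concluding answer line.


V = 4, E = 6, F = 4; chi = V - E + F = 2
Gauss-Bonnet: total defect = 2*pi*chi = 4*pi; visible defects sum to (10/3)*pi

Answer: defect(P1) = (2/3)*pi


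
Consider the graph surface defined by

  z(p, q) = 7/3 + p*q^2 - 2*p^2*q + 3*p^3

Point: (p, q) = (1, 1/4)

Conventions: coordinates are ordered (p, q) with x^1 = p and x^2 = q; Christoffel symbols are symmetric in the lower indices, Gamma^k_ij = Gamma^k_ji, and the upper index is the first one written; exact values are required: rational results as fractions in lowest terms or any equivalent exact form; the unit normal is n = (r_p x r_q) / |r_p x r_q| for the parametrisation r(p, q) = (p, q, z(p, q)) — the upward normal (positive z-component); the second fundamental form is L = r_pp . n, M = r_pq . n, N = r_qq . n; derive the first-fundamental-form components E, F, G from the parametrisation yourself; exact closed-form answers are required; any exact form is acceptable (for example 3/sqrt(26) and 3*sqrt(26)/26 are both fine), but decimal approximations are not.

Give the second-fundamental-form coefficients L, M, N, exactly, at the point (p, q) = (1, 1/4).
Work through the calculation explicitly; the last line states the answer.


z_p = 129/16, z_q = -3/2, z_pp = 17, z_pq = -7/2, z_qq = 2
E = 16897/256, F = -387/32, G = 13/4; answer radicand W^2 = 17473/256
unnormalised second-form numerators: l = 17, m = -7/2, n = 2; L = l/sqrt(17473/256), and similarly M = m/sqrt(W^2), N = n/sqrt(W^2)

Answer: L = 272*sqrt(17473)/17473, M = -56*sqrt(17473)/17473, N = 32*sqrt(17473)/17473


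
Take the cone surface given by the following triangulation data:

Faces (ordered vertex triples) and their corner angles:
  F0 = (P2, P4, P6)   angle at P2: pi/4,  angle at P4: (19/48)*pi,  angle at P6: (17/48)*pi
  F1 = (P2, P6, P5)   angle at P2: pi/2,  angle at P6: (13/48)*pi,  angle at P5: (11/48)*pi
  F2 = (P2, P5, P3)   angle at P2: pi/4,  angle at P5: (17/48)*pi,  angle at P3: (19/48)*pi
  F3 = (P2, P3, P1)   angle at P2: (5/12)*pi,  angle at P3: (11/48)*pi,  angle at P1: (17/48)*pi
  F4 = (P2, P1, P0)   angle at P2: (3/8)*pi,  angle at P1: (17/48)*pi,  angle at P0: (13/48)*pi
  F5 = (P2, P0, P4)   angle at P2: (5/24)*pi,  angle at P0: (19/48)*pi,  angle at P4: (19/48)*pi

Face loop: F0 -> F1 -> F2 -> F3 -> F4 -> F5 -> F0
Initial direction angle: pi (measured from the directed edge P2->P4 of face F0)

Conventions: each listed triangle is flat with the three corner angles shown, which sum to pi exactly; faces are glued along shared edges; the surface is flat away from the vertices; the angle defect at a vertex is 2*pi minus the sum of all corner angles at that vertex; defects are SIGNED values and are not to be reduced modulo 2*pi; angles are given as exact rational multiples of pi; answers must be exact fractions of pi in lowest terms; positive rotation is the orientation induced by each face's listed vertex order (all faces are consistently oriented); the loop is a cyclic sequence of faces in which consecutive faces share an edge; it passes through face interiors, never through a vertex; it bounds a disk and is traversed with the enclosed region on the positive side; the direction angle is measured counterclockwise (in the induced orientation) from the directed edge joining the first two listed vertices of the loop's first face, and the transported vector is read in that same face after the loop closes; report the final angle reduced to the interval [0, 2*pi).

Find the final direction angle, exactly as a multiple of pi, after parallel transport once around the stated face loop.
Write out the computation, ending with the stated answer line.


enclosed vertex P2: corner angles sum to 2*pi, defect = 2*pi - 2*pi = 0
holonomy = initial angle + sum of enclosed defects (mod 2*pi), positive in the induced orientation
final angle = pi + 0 = pi (mod 2*pi)

Answer: final direction angle = pi


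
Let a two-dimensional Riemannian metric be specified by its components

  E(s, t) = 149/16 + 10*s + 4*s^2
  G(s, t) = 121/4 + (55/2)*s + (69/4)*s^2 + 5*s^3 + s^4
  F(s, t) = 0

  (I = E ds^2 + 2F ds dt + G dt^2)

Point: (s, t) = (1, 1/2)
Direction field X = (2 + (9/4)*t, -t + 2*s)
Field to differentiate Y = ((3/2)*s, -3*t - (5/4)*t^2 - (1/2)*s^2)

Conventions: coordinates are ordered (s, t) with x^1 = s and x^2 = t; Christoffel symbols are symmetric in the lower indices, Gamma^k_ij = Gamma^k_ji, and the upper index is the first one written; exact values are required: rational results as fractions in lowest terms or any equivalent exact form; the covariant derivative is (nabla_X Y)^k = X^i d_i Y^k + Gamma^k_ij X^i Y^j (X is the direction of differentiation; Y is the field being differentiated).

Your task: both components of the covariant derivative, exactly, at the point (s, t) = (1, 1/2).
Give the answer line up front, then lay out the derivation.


Answer: (nabla_X Y)^s = 74739/5968, (nabla_X Y)^t = -3069/256

E = 373/16, F = 0, G = 81 at the point
E_s = 18, E_t = 0, F_s = 0, F_t = 0, G_s = 81, G_t = 0
EG - F^2 = 30213/16;  g^inv = (16/30213) * [[81, 0], [0, 373/16]]
first-kind symbols [ij,l] = (1/2)(d_i g_jl + d_j g_il - d_l g_ij): [ss,s] = E_s/2 = 9, [ss,t] = F_s - E_t/2 = 0, [st,s] = E_t/2 = 0, [st,t] = G_s/2 = 81/2, [tt,s] = F_t - G_s/2 = -81/2, [tt,t] = G_t/2 = 0
Gamma^s_ij = (G*[ij,s] - F*[ij,t])/(EG - F^2), Gamma^t_ij = (E*[ij,t] - F*[ij,s])/(EG - F^2)
Gamma_sss = 144/373, Gamma_sst = 0, Gamma_stt = -648/373, Gamma_tss = 0, Gamma_tst = 1/2, Gamma_ttt = 0
X = (25/8, 3/2), Y = (3/2, -37/16) at the point


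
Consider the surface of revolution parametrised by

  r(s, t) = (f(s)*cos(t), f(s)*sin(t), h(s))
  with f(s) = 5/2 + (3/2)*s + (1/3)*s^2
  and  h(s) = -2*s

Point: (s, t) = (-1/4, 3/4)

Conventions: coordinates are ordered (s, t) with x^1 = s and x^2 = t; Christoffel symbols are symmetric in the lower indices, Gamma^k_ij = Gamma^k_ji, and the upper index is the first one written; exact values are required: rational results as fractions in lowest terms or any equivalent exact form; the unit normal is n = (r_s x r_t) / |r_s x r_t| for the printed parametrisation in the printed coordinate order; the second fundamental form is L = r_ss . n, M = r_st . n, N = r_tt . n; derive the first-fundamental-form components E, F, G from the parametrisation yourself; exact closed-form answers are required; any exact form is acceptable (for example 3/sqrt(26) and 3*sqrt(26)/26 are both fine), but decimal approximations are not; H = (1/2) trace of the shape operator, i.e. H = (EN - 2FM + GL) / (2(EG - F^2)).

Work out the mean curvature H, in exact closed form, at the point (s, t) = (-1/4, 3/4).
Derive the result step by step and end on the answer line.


f = 103/48, f' = 4/3, f'' = 2/3, h' = -2, h'' = 0
E = 52/9, F = 0, G = 10609/2304; answer radicand W^2 = 52/9
unnormalised second-form numerators: l = 4/3, m = 0, n = -103/24; L = l/sqrt(52/9), and similarly M = m/sqrt(W^2), N = n/sqrt(W^2)
H = (E*n - 2*F*m + G*l) / (2*(EG - F^2)*sqrt(W^2)); E*n - 2*F*m + G*l = -32239/1728, EG - F^2 = 137917/5184, so H = (-939/2678)/sqrt(52/9)

Answer: H = -2817*sqrt(13)/69628


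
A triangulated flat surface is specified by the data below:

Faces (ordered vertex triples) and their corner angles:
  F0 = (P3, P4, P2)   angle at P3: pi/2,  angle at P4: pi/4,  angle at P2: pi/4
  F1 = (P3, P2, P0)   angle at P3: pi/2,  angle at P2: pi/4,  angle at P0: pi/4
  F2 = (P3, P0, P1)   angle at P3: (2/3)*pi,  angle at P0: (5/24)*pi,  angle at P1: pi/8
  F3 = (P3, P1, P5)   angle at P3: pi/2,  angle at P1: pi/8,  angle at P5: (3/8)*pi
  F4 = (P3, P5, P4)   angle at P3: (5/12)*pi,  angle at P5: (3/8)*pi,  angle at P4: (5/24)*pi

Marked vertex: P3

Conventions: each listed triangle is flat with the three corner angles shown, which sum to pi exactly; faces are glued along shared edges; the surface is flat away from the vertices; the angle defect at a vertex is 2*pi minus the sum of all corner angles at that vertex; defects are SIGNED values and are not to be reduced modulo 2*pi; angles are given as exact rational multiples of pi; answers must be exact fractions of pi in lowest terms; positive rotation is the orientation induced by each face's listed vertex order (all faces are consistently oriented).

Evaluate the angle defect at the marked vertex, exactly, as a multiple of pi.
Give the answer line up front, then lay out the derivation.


Answer: defect(P3) = (-7/12)*pi

Sum of corner angles at P3: (31/12)*pi
defect = 2*pi - (31/12)*pi


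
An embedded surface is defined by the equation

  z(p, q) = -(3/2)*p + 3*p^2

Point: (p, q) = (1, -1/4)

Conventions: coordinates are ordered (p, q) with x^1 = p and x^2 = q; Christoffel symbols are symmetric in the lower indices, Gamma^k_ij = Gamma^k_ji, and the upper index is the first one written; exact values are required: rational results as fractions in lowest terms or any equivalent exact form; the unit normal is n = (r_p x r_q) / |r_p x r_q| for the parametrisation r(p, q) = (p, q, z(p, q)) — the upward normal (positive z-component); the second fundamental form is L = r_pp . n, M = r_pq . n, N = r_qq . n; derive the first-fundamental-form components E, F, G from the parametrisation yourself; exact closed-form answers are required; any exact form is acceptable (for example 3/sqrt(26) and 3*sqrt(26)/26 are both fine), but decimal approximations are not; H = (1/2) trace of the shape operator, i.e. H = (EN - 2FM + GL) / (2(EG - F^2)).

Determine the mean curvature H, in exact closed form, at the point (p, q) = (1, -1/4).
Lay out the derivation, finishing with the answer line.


z_p = 9/2, z_q = 0, z_pp = 6, z_pq = 0, z_qq = 0
E = 85/4, F = 0, G = 1; answer radicand W^2 = 85/4
unnormalised second-form numerators: l = 6, m = 0, n = 0; L = l/sqrt(85/4), and similarly M = m/sqrt(W^2), N = n/sqrt(W^2)
H = (E*n - 2*F*m + G*l) / (2*(EG - F^2)*sqrt(W^2)); E*n - 2*F*m + G*l = 6, EG - F^2 = 85/4, so H = (12/85)/sqrt(85/4)

Answer: H = 24*sqrt(85)/7225


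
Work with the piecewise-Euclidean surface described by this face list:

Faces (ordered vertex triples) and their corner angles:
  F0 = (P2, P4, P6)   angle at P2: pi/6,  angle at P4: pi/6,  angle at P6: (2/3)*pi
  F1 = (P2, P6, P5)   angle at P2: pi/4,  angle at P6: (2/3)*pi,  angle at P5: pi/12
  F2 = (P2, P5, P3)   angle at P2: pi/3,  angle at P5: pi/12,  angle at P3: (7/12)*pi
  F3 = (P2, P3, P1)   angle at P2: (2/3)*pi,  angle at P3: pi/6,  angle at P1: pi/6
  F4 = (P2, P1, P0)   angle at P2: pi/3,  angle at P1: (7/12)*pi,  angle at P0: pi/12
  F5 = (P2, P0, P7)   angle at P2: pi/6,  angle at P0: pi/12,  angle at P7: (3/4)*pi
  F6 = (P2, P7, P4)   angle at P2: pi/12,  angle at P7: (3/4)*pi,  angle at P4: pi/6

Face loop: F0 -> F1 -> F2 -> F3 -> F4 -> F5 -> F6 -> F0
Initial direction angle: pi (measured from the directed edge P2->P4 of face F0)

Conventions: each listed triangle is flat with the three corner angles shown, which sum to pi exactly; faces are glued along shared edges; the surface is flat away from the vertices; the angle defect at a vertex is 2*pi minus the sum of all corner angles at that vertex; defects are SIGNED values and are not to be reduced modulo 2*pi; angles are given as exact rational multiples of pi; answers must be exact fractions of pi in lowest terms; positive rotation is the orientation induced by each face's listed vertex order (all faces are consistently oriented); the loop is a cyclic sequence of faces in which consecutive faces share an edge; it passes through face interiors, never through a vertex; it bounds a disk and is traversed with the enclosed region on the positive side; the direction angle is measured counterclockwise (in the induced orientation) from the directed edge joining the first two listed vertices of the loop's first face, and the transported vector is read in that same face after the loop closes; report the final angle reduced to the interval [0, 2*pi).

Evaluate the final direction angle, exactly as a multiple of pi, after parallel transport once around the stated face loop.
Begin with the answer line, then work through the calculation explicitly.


Answer: final direction angle = pi

enclosed vertex P2: corner angles sum to 2*pi, defect = 2*pi - 2*pi = 0
adding the enclosed defects to the starting angle (mod 2*pi, induced orientation) gives the holonomy
final angle = pi + 0 = pi (mod 2*pi)


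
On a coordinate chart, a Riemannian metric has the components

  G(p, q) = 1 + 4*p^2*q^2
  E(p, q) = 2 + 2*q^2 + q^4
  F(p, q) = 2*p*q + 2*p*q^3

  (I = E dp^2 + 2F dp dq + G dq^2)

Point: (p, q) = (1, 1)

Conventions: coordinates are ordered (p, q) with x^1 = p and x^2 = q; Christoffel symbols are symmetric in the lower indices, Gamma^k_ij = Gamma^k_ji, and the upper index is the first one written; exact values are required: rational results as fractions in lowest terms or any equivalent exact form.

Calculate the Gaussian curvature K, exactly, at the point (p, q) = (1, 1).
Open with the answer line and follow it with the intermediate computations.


Answer: K = -4/81

E = 5, F = 4, G = 5, EG - F^2 = 9 at the point
E_p = 0, E_q = 8, F_p = 4, F_q = 8, G_p = 8, G_q = 8
E_qq = 16, F_pq = 8, G_pp = 8
By Brioschi, K is (det M1 - det M2) divided by (EG - F^2) squared.
M1 = [[-E_qq/2 + F_pq - G_pp/2, E_p/2, F_p - E_q/2], [F_q - G_p/2, E, F], [G_q/2, F, G]] = [[-4, 0, 0], [4, 5, 4], [4, 4, 5]]; det M1 = -36
M2 = [[0, E_q/2, G_p/2], [E_q/2, E, F], [G_p/2, F, G]] = [[0, 4, 4], [4, 5, 4], [4, 4, 5]]; det M2 = -32
det M1 - det M2 = -4; K = -4 / (9)^2 = -4/81


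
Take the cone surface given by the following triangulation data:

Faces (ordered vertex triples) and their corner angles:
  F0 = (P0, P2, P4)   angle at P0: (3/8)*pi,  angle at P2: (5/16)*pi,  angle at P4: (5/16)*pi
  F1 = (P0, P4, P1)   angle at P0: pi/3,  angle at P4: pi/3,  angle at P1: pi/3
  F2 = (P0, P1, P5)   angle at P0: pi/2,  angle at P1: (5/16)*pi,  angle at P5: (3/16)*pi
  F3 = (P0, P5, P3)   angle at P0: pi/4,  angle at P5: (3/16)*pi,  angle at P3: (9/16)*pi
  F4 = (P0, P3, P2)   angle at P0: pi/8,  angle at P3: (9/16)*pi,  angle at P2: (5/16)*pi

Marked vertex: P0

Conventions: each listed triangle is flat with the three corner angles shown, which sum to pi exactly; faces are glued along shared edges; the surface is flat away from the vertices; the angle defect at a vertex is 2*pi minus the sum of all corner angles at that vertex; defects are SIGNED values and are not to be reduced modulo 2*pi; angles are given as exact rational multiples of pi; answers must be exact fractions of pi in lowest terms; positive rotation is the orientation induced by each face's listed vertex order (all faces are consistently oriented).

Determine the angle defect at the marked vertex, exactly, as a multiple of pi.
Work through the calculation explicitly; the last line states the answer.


Sum of corner angles at P0: (19/12)*pi
defect = 2*pi - (19/12)*pi

Answer: defect(P0) = (5/12)*pi


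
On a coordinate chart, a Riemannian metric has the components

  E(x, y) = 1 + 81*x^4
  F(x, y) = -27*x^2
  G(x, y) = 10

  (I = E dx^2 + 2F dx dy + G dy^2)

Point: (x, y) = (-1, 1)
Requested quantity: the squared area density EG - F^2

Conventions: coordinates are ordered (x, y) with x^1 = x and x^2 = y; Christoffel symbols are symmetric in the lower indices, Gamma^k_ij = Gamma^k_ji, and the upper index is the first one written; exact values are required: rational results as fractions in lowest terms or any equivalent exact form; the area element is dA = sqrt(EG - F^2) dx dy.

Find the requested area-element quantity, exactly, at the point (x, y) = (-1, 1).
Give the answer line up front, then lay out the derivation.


Answer: EG - F^2 = 91

E = 82, F = -27, G = 10; EG - F^2 = 91


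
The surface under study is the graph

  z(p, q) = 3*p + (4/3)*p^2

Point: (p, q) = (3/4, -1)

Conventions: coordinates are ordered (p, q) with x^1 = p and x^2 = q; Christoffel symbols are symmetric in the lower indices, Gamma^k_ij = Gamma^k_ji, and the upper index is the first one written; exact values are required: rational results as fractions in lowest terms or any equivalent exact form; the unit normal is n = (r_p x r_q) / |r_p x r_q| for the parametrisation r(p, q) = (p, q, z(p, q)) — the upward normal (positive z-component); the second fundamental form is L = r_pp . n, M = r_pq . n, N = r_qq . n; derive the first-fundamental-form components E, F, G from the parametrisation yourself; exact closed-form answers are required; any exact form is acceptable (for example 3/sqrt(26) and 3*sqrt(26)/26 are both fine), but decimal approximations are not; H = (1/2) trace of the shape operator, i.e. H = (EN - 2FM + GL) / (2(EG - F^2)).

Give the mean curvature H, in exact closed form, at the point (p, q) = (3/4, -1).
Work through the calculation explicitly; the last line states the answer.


z_p = 5, z_q = 0, z_pp = 8/3, z_pq = 0, z_qq = 0
E = 26, F = 0, G = 1; answer radicand W^2 = 26
unnormalised second-form numerators: l = 8/3, m = 0, n = 0; L = l/sqrt(26), and similarly M = m/sqrt(W^2), N = n/sqrt(W^2)
H = (E*n - 2*F*m + G*l) / (2*(EG - F^2)*sqrt(W^2)); E*n - 2*F*m + G*l = 8/3, EG - F^2 = 26, so H = (2/39)/sqrt(26)

Answer: H = sqrt(26)/507


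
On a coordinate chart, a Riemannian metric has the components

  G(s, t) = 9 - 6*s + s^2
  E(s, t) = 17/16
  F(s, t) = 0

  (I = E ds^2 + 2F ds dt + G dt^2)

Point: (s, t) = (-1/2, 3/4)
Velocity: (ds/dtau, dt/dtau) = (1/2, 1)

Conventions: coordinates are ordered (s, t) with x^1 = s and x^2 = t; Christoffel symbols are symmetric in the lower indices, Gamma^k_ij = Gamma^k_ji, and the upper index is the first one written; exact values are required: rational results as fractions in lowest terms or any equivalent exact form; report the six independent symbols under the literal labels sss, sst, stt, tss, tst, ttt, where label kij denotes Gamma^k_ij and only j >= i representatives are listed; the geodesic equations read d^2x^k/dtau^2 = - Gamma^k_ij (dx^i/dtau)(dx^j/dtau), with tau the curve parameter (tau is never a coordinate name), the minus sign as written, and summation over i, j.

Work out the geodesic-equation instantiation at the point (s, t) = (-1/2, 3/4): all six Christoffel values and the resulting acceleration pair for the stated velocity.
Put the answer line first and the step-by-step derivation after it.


Answer: Gamma_sss = 0, Gamma_sst = 0, Gamma_stt = 56/17, Gamma_tss = 0, Gamma_tst = -2/7, Gamma_ttt = 0; accelerations (d^2s/dtau^2, d^2t/dtau^2) = (-56/17, 2/7)

E = 17/16, F = 0, G = 49/4 at the point
E_s = 0, E_t = 0, F_s = 0, F_t = 0, G_s = -7, G_t = 0
EG - F^2 = 833/64;  g^inv = (64/833) * [[49/4, 0], [0, 17/16]]
first-kind symbols [ij,l] = (1/2)(d_i g_jl + d_j g_il - d_l g_ij): [ss,s] = E_s/2 = 0, [ss,t] = F_s - E_t/2 = 0, [st,s] = E_t/2 = 0, [st,t] = G_s/2 = -7/2, [tt,s] = F_t - G_s/2 = 7/2, [tt,t] = G_t/2 = 0
Gamma^s_ij = (G*[ij,s] - F*[ij,t])/(EG - F^2), Gamma^t_ij = (E*[ij,t] - F*[ij,s])/(EG - F^2)
Gamma_sss = 0, Gamma_sst = 0, Gamma_stt = 56/17, Gamma_tss = 0, Gamma_tst = -2/7, Gamma_ttt = 0
d^2s/dtau^2 = -(Gamma_sss*(1/2)^2 + 2*Gamma_sst*(1/2)*(1) + Gamma_stt*(1)^2) = -56/17
d^2t/dtau^2 = -(Gamma_tss*(1/2)^2 + 2*Gamma_tst*(1/2)*(1) + Gamma_ttt*(1)^2) = 2/7


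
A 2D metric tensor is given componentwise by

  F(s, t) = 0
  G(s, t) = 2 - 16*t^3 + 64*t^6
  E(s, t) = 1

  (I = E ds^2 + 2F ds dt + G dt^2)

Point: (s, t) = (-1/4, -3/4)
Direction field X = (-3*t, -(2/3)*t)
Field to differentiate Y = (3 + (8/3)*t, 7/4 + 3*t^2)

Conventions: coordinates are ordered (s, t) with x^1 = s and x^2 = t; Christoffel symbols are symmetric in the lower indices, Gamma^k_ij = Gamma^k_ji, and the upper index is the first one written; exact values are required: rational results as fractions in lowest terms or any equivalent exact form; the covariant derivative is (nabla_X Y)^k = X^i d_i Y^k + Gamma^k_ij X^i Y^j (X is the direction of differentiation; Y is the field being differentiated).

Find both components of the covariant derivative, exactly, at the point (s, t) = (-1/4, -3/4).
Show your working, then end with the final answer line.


E = 1, F = 0, G = 1289/64 at the point
E_s = 0, E_t = 0, F_s = 0, F_t = 0, G_s = 0, G_t = -945/8
EG - F^2 = 1289/64;  g^inv = (64/1289) * [[1289/64, 0], [0, 1]]
first-kind symbols [ij,l] = (1/2)(d_i g_jl + d_j g_il - d_l g_ij): [ss,s] = E_s/2 = 0, [ss,t] = F_s - E_t/2 = 0, [st,s] = E_t/2 = 0, [st,t] = G_s/2 = 0, [tt,s] = F_t - G_s/2 = 0, [tt,t] = G_t/2 = -945/16
Gamma^s_ij = (G*[ij,s] - F*[ij,t])/(EG - F^2), Gamma^t_ij = (E*[ij,t] - F*[ij,s])/(EG - F^2)
Gamma_sss = 0, Gamma_sst = 0, Gamma_stt = 0, Gamma_tss = 0, Gamma_tst = 0, Gamma_ttt = -3780/1289
X = (9/4, 1/2), Y = (1, 55/16) at the point

Answer: (nabla_X Y)^s = 4/3, (nabla_X Y)^t = -75177/10312


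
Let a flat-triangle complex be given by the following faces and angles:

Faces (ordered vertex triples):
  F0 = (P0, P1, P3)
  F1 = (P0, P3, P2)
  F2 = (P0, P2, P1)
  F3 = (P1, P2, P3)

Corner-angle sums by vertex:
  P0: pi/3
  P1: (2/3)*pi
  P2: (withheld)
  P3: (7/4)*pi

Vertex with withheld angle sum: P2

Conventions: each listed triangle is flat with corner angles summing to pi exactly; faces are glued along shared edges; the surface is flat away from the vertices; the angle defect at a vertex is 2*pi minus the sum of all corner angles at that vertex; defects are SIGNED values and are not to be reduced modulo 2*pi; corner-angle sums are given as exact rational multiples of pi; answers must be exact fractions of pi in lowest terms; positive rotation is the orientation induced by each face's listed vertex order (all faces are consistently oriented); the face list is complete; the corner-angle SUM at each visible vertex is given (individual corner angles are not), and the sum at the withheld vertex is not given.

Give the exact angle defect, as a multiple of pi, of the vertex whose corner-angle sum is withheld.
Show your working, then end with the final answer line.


V = 4, E = 6, F = 4; chi = V - E + F = 2
Gauss-Bonnet: total defect = 2*pi*chi = 4*pi; visible defects sum to (13/4)*pi

Answer: defect(P2) = (3/4)*pi


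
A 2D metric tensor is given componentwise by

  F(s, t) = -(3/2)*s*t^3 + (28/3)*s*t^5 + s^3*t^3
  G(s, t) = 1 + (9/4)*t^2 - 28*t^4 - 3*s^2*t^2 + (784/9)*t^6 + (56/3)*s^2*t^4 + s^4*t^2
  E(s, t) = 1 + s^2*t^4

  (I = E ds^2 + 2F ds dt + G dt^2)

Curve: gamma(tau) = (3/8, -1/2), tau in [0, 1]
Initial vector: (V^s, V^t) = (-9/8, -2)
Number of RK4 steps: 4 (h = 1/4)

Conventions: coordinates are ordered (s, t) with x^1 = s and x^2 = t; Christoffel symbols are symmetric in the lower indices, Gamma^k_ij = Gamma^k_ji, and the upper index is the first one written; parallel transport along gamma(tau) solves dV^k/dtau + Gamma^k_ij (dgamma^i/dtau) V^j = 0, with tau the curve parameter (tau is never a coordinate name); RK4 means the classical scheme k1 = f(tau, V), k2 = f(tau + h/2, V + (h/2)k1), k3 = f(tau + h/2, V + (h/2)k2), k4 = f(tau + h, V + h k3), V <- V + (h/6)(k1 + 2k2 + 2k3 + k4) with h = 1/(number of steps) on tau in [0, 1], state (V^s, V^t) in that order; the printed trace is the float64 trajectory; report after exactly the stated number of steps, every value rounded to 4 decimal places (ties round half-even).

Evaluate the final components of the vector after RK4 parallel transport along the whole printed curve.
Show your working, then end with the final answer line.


gamma'(tau) = (0, 0); f(tau, V)^k = -Gamma^k_ij(gamma(tau)) gamma'^i(tau) V^j; h = 1/4; intermediate values shown to 6 dp
curve data and Christoffel symbols at the stage parameters:
  tau = 0.000000: gamma = (0.375000, -0.500000), gamma' = (0.000000, 0.000000); Gamma_sss = 0.018811, Gamma_sst = -0.028217, Gamma_stt = 0.424426, Gamma_tss = -0.097713, Gamma_tst = 0.146570, Gamma_ttt = -2.204658
  tau = 0.125000: gamma = (0.375000, -0.500000), gamma' = (0.000000, 0.000000); Gamma_sss = 0.018811, Gamma_sst = -0.028217, Gamma_stt = 0.424426, Gamma_tss = -0.097713, Gamma_tst = 0.146570, Gamma_ttt = -2.204658
  tau = 0.250000: gamma = (0.375000, -0.500000), gamma' = (0.000000, 0.000000); Gamma_sss = 0.018811, Gamma_sst = -0.028217, Gamma_stt = 0.424426, Gamma_tss = -0.097713, Gamma_tst = 0.146570, Gamma_ttt = -2.204658
  tau = 0.375000: gamma = (0.375000, -0.500000), gamma' = (0.000000, 0.000000); Gamma_sss = 0.018811, Gamma_sst = -0.028217, Gamma_stt = 0.424426, Gamma_tss = -0.097713, Gamma_tst = 0.146570, Gamma_ttt = -2.204658
  tau = 0.500000: gamma = (0.375000, -0.500000), gamma' = (0.000000, 0.000000); Gamma_sss = 0.018811, Gamma_sst = -0.028217, Gamma_stt = 0.424426, Gamma_tss = -0.097713, Gamma_tst = 0.146570, Gamma_ttt = -2.204658
  tau = 0.625000: gamma = (0.375000, -0.500000), gamma' = (0.000000, 0.000000); Gamma_sss = 0.018811, Gamma_sst = -0.028217, Gamma_stt = 0.424426, Gamma_tss = -0.097713, Gamma_tst = 0.146570, Gamma_ttt = -2.204658
  tau = 0.750000: gamma = (0.375000, -0.500000), gamma' = (0.000000, 0.000000); Gamma_sss = 0.018811, Gamma_sst = -0.028217, Gamma_stt = 0.424426, Gamma_tss = -0.097713, Gamma_tst = 0.146570, Gamma_ttt = -2.204658
  tau = 0.875000: gamma = (0.375000, -0.500000), gamma' = (0.000000, 0.000000); Gamma_sss = 0.018811, Gamma_sst = -0.028217, Gamma_stt = 0.424426, Gamma_tss = -0.097713, Gamma_tst = 0.146570, Gamma_ttt = -2.204658
  tau = 1.000000: gamma = (0.375000, -0.500000), gamma' = (0.000000, 0.000000); Gamma_sss = 0.018811, Gamma_sst = -0.028217, Gamma_stt = 0.424426, Gamma_tss = -0.097713, Gamma_tst = 0.146570, Gamma_ttt = -2.204658
step 0: V^s = -1.1250, V^t = -2.0000
step 1: k1 = (0.000000, 0.000000), k2 = (0.000000, 0.000000), k3 = (0.000000, 0.000000), k4 = (0.000000, 0.000000); V <- V + (h/6)(k1 + 2k2 + 2k3 + k4): V^s = -1.1250, V^t = -2.0000
step 2: k1 = (0.000000, 0.000000), k2 = (0.000000, 0.000000), k3 = (0.000000, 0.000000), k4 = (0.000000, 0.000000); V <- V + (h/6)(k1 + 2k2 + 2k3 + k4): V^s = -1.1250, V^t = -2.0000
step 3: k1 = (0.000000, 0.000000), k2 = (0.000000, 0.000000), k3 = (0.000000, 0.000000), k4 = (0.000000, 0.000000); V <- V + (h/6)(k1 + 2k2 + 2k3 + k4): V^s = -1.1250, V^t = -2.0000
step 4: k1 = (0.000000, 0.000000), k2 = (0.000000, 0.000000), k3 = (0.000000, 0.000000), k4 = (0.000000, 0.000000); V <- V + (h/6)(k1 + 2k2 + 2k3 + k4): V^s = -1.1250, V^t = -2.0000

Answer: V^s = -1.1250, V^t = -2.0000


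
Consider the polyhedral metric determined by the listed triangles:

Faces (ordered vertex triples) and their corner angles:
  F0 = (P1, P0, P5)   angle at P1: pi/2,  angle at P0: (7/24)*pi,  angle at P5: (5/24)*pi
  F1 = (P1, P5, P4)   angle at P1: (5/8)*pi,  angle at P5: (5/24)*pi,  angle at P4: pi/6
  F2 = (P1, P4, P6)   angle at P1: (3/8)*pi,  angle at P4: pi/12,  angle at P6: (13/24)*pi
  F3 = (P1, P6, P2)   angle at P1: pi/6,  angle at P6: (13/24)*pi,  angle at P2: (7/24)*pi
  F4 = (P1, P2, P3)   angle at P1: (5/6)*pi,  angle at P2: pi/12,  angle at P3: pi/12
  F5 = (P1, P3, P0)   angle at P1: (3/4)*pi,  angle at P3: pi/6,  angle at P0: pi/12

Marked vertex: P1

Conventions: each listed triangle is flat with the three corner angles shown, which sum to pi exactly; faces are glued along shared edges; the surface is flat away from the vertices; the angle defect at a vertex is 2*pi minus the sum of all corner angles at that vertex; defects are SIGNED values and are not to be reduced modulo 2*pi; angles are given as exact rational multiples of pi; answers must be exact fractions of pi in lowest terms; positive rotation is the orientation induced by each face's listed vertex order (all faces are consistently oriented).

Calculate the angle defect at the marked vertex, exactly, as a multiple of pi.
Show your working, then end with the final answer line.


Sum of corner angles at P1: (13/4)*pi
defect = 2*pi - (13/4)*pi

Answer: defect(P1) = (-5/4)*pi
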